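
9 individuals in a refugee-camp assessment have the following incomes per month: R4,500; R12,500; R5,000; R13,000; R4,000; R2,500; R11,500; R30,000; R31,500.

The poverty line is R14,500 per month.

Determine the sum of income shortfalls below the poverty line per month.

Below the line: R2,500, R4,000, R4,500, R5,000, R11,500, R12,500, R13,000 (q = 7 of N = 9).
Individual gaps: 14500−2500 = 12000; 14500−4000 = 10500; 14500−4500 = 10000; 14500−5000 = 9500; 14500−11500 = 3000; 14500−12500 = 2000; 14500−13000 = 1500.
Aggregate gap = R48,500.

R48,500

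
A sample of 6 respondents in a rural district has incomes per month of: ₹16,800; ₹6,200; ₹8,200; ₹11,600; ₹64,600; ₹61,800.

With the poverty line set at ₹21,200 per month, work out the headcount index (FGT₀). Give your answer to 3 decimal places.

0.667

4 of the 6 respondents have income below ₹21,200.
H = 4/6 = 0.667.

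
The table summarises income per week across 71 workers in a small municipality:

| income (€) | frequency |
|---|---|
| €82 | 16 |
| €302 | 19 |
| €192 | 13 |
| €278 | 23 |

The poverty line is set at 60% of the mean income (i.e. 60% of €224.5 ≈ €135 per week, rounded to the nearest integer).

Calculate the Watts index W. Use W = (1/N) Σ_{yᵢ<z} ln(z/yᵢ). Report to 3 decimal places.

0.112

Incomes under z: 16×€82 (q = 16 of N = 71).
ln(z/y) terms: ln(135/82) = 0.4986 (×16).
W = 7.976888 / 71 = 0.112.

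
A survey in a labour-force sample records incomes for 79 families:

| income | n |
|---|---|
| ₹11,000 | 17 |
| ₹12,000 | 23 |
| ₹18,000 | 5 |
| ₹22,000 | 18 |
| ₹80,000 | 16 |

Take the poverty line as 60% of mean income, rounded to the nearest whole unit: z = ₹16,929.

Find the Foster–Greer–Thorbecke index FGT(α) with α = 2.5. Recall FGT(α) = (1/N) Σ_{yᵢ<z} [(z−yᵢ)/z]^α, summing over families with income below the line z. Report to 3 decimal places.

Below z: 17×₹11,000, 23×₹12,000 (q = 40 of N = 79).
Gap ratios (z−y)/z: (16929−11000)/16929 = 0.3502 (×17); (16929−12000)/16929 = 0.2912 (×23).
Raised to α = 2.5: 0.07259 (×17); 0.04574 (×23).
Sum = 2.286101; FGT(2.5) = 2.286101 / 79 = 0.029.

0.029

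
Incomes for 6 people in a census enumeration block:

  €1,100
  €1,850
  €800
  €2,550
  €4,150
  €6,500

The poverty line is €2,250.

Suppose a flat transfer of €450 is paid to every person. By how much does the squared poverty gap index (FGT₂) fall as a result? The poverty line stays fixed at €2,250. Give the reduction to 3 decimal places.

0.069

Before: below the line — €800, €1,100, €1,850; squared poverty gap index (FGT₂) = 0.11802.
After the €450 transfer: below the line — €1,250, €1,550; squared poverty gap index (FGT₂) = 0.04905.
Reduction = 0.11802 − 0.04905 = 0.069.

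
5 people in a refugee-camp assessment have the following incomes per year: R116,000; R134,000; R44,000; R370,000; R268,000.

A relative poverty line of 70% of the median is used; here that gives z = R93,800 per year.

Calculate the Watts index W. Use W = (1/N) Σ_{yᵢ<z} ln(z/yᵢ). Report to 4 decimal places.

Incomes under z: R44,000 (q = 1 of N = 5).
Log gaps: ln(93800/44000) = 0.7570.
W = 0.756975 / 5 = 0.1514.

0.1514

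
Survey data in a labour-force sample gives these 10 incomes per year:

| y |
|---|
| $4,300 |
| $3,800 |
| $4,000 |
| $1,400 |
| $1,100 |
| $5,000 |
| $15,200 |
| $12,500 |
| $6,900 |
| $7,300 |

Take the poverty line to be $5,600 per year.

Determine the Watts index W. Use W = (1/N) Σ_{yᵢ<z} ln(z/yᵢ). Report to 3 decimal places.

0.412

Poor units: $1,100, $1,400, $3,800, $4,000, $4,300, $5,000 (q = 6 of N = 10).
ln(z/y) terms: ln(5600/1100) = 1.6275; ln(5600/1400) = 1.3863; ln(5600/3800) = 0.3878; ln(5600/4000) = 0.3365; ln(5600/4300) = 0.2642; ln(5600/5000) = 0.1133.
W = 4.115469 / 10 = 0.412.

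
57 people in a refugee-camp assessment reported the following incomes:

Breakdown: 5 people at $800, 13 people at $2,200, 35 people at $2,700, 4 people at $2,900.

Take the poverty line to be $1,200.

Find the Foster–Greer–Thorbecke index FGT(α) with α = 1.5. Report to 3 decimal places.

Poor units: 5×$800 (q = 5 of N = 57).
Relative gaps: (1200−800)/1200 = 0.3333 (×5).
Raised to α = 1.5: 0.19245 (×5).
Sum = 0.962250; FGT(1.5) = 0.962250 / 57 = 0.017.

0.017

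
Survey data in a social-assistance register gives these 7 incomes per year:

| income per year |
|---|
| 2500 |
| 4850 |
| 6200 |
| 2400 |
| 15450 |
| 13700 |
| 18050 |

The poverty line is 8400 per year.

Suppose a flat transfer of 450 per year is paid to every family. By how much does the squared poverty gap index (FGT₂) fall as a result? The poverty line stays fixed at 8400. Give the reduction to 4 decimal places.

0.0305

Before: below the line — 2400, 2500, 4850, 6200; squared poverty gap index (FGT₂) = 0.178678.
After the 450 transfer: below the line — 2850, 2950, 5300, 6650; squared poverty gap index (FGT₂) = 0.148157.
Reduction = 0.178678 − 0.148157 = 0.0305.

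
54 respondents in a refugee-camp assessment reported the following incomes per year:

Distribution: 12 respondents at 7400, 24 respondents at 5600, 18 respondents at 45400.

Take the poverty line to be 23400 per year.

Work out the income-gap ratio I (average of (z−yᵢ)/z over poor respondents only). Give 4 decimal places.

Poor units: 24×5600, 12×7400 (q = 36 of N = 54).
Relative gaps: 0.7607 (×24), 0.6838 (×12); sum = 26.461538.
The income-gap ratio divides by q (the poor only): 26.461538 / 36 = 0.7350.

0.7350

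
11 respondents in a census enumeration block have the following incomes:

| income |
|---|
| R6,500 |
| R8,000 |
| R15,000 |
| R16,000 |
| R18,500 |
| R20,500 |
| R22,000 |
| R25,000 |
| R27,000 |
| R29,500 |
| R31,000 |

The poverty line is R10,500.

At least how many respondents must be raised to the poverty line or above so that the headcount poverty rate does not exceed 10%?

1

Currently q = 2 of N = 11 are below the line (H = 0.182).
A headcount ratio of at most 10% allows at most ⌊0.10 × 11⌋ = 1 poor respondents.
So at least 2 − 1 = 1 must be lifted.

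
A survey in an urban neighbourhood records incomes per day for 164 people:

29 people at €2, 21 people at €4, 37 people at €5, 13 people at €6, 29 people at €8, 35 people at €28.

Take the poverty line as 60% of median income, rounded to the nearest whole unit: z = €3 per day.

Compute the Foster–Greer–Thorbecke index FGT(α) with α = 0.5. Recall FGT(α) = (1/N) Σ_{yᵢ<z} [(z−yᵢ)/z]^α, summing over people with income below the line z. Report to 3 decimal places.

Incomes under z: 29×€2 (q = 29 of N = 164).
Gap ratios (z−y)/z: (3−2)/3 = 0.3333 (×29).
Raised to α = 0.5: 0.57735 (×29).
Sum = 16.743158; FGT(0.5) = 16.743158 / 164 = 0.102.

0.102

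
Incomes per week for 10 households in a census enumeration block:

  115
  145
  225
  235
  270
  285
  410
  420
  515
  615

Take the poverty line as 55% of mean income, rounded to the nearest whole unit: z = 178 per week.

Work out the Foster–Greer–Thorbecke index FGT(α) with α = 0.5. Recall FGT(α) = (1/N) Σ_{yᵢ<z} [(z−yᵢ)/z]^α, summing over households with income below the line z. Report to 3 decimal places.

Below z: 115, 145 (q = 2 of N = 10).
Normalized shortfalls: (178−115)/178 = 0.3539; (178−145)/178 = 0.1854.
Raised to α = 0.5: 0.59492; 0.43057.
Sum = 1.025496; FGT(0.5) = 1.025496 / 10 = 0.103.

0.103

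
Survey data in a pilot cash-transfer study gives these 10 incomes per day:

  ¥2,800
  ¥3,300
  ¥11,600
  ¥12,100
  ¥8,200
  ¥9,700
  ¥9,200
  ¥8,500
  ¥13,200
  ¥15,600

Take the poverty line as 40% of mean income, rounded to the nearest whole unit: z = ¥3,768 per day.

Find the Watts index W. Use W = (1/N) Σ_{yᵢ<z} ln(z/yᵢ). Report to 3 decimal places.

0.043

Below z: ¥2,800, ¥3,300 (q = 2 of N = 10).
Log shortfalls: ln(3768/2800) = 0.2969; ln(3768/3300) = 0.1326.
W = 0.429547 / 10 = 0.043.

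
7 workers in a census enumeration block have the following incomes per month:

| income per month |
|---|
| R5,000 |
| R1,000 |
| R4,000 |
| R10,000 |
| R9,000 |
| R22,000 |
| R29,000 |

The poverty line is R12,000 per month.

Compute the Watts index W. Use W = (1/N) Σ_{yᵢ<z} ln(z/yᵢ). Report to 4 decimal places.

Incomes under z: R1,000, R4,000, R5,000, R9,000, R10,000 (q = 5 of N = 7).
Log gaps: ln(12000/1000) = 2.4849; ln(12000/4000) = 1.0986; ln(12000/5000) = 0.8755; ln(12000/9000) = 0.2877; ln(12000/10000) = 0.1823.
W = 4.928991 / 7 = 0.7041.

0.7041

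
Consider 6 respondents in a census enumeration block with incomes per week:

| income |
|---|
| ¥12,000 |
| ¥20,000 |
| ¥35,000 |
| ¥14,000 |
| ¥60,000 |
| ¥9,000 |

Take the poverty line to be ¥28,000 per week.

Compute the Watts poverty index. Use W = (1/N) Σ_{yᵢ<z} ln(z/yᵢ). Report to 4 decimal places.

Below z: ¥9,000, ¥12,000, ¥14,000, ¥20,000 (q = 4 of N = 6).
ln(z/y) terms: ln(28000/9000) = 1.1350; ln(28000/12000) = 0.8473; ln(28000/14000) = 0.6931; ln(28000/20000) = 0.3365.
W = 3.011897 / 6 = 0.5020.

0.5020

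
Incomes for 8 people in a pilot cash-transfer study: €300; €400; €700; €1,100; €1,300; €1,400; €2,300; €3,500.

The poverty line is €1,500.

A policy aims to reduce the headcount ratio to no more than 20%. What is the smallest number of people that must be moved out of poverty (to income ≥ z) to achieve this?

5

Currently q = 6 of N = 8 are below the line (H = 0.750).
A headcount ratio of at most 20% allows at most ⌊0.20 × 8⌋ = 1 poor people.
So at least 6 − 1 = 5 must be lifted.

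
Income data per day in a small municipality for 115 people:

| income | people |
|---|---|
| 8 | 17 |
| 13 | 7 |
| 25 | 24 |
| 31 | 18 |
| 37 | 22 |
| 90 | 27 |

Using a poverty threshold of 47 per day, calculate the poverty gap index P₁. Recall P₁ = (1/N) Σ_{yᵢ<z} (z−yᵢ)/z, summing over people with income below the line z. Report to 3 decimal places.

Poor units: 17×8, 7×13, 24×25, 18×31, 22×37 (q = 88 of N = 115).
Gap ratios (z−y)/z: (47−8)/47 = 0.8298 (×17); (47−13)/47 = 0.7234 (×7); (47−25)/47 = 0.4681 (×24); (47−31)/47 = 0.3404 (×18); (47−37)/47 = 0.2128 (×22).
Σ = 41.212766. Dividing by the full population N = 115 gives P₁ = 0.358.

0.358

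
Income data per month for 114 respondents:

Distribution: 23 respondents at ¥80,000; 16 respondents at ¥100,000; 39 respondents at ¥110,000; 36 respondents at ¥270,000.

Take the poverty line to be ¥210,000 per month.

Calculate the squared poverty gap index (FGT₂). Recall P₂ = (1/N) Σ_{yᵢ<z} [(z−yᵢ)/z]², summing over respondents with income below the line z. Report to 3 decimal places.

0.193

Poor units: 23×¥80,000, 16×¥100,000, 39×¥110,000 (q = 78 of N = 114).
Shortfall ratios: (210000−80000)/210000 = 0.6190 (×23); (210000−100000)/210000 = 0.5238 (×16); (210000−110000)/210000 = 0.4762 (×39).
Squared: 0.3832 (×23); 0.2744 (×16); 0.2268 (×39).
Sum = 22.047619; P₂ = 22.047619 / 114 = 0.193.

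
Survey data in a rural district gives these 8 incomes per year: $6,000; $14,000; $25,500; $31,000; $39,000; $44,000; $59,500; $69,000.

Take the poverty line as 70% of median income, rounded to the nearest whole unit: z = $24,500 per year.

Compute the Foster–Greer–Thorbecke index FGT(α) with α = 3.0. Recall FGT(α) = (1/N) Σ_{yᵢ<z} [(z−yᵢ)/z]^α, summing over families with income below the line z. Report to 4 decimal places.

Incomes under z: $6,000, $14,000 (q = 2 of N = 8).
Relative gaps: (24500−6000)/24500 = 0.7551; (24500−14000)/24500 = 0.4286.
Raised to α = 3.0: 0.43054; 0.07872.
Sum = 0.509261; FGT(3.0) = 0.509261 / 8 = 0.0637.

0.0637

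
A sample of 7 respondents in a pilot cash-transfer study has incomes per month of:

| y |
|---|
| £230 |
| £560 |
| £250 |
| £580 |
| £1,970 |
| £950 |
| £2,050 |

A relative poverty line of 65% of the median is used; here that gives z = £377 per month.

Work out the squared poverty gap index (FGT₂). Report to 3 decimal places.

0.038

Poor units: £230, £250 (q = 2 of N = 7).
Gap ratios (z−y)/z: (377−230)/377 = 0.3899; (377−250)/377 = 0.3369.
Squared: 0.1520; 0.1135.
Sum = 0.265519; P₂ = 0.265519 / 7 = 0.038.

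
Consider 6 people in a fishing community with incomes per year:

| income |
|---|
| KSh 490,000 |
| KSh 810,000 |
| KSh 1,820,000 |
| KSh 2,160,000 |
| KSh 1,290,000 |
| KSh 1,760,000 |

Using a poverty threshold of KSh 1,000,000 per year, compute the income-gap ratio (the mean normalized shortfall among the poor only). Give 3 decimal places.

0.350

Below z: KSh 490,000, KSh 810,000 (q = 2 of N = 6).
Relative gaps: 0.5100, 0.1900; sum = 0.700000.
The income-gap ratio divides by q (the poor only): 0.700000 / 2 = 0.350.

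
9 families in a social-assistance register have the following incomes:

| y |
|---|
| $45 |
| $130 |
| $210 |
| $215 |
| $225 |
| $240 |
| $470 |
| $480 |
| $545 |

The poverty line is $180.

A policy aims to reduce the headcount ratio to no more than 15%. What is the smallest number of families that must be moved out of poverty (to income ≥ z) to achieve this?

2 of the 9 families are poor, so H = 2/9 = 0.222.
A headcount ratio of at most 15% allows at most ⌊0.15 × 9⌋ = 1 poor families.
So at least 2 − 1 = 1 must be lifted.

1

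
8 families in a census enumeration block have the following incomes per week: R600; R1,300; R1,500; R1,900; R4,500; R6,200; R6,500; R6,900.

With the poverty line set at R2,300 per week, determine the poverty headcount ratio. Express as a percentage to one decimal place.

50.0%

4 of the 8 families have income below R2,300.
H = 4/8 = 50.0%.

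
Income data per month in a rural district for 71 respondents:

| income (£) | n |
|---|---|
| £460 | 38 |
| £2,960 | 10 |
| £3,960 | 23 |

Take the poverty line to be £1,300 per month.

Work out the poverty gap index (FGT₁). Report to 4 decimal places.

Incomes under z: 38×£460 (q = 38 of N = 71).
Shortfall ratios: (1300−460)/1300 = 0.6462 (×38).
Σ = 24.553846. Dividing by the full population N = 71 gives P₁ = 0.3458.

0.3458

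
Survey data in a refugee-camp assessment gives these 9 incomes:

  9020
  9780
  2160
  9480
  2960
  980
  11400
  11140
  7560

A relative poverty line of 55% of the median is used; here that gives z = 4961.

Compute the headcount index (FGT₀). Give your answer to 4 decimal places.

0.3333

3 of the 9 households have income below 4961.
H = 3/9 = 0.3333.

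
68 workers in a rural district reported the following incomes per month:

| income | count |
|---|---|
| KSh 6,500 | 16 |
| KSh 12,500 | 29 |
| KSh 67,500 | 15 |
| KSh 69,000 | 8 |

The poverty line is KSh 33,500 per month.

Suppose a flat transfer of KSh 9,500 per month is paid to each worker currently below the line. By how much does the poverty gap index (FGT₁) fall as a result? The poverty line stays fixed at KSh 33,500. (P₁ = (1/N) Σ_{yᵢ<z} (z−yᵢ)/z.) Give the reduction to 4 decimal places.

0.1877

Before: below the line — 16×KSh 6,500, 29×KSh 12,500; poverty gap index (FGT₁) = 0.456980.
After the KSh 9,500 transfer: below the line — 16×KSh 16,000, 29×KSh 22,000; poverty gap index (FGT₁) = 0.269315.
Reduction = 0.456980 − 0.269315 = 0.1877.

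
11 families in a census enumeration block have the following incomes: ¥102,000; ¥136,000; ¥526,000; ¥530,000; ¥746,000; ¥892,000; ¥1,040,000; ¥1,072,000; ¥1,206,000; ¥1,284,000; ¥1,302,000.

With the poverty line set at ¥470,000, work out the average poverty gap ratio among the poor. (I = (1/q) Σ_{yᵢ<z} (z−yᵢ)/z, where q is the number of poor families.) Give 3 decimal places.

0.747

Below the line: ¥102,000, ¥136,000 (q = 2 of N = 11).
Relative gaps: 0.7830, 0.7106; sum = 1.493617.
The income-gap ratio divides by q (the poor only): 1.493617 / 2 = 0.747.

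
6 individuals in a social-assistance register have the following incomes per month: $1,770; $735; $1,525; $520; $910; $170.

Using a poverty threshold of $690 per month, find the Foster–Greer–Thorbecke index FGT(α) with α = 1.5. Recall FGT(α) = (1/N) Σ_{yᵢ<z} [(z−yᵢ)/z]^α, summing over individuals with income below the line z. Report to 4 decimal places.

Poor units: $170, $520 (q = 2 of N = 6).
Relative gaps: (690−170)/690 = 0.7536; (690−520)/690 = 0.2464.
Raised to α = 1.5: 0.65423; 0.12229.
Sum = 0.776524; FGT(1.5) = 0.776524 / 6 = 0.1294.

0.1294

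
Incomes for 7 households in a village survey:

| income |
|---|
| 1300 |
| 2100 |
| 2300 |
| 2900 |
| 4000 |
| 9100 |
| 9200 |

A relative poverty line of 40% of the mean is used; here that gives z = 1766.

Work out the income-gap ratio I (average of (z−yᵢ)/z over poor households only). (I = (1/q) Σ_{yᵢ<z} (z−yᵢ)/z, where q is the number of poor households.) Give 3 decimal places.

Incomes under z: 1300 (q = 1 of N = 7).
Shortfall ratios (z−y)/z: 0.2639; sum = 0.263873.
The income-gap ratio divides by q (the poor only): 0.263873 / 1 = 0.264.

0.264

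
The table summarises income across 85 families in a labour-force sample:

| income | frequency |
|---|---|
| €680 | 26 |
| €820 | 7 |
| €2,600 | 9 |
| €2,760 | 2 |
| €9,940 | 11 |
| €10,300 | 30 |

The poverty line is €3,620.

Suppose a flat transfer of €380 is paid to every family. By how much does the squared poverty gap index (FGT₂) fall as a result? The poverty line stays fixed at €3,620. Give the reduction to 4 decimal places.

Before: below the line — 26×€680, 7×€820, 9×€2,600, 2×€2,760; squared poverty gap index (FGT₂) = 0.260762.
After the €380 transfer: below the line — 26×€1,060, 7×€1,200, 9×€2,980, 2×€3,140; squared poverty gap index (FGT₂) = 0.193501.
Reduction = 0.260762 − 0.193501 = 0.0673.

0.0673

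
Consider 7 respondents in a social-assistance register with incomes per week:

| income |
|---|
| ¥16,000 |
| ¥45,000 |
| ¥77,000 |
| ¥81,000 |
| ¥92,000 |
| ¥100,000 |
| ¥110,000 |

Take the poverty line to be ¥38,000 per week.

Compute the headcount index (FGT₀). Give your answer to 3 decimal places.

0.143

1 of the 7 respondents have income below ¥38,000.
H = 1/7 = 0.143.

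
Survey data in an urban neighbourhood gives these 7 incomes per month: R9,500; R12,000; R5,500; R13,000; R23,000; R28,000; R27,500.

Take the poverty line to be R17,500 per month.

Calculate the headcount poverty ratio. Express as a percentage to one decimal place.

4 of the 7 respondents have income below R17,500.
H = 4/7 = 57.1%.

57.1%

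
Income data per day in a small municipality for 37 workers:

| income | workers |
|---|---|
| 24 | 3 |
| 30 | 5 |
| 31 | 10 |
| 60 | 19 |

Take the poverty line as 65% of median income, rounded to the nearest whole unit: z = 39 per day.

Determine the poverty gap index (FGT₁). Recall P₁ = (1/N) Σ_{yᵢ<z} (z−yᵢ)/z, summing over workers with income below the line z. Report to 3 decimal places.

Below the line: 3×24, 5×30, 10×31 (q = 18 of N = 37).
Normalized shortfalls: (39−24)/39 = 0.3846 (×3); (39−30)/39 = 0.2308 (×5); (39−31)/39 = 0.2051 (×10).
Sum of shortfalls = 4.358974; P₁ averages over all N: 4.358974 / 37 = 0.118.

0.118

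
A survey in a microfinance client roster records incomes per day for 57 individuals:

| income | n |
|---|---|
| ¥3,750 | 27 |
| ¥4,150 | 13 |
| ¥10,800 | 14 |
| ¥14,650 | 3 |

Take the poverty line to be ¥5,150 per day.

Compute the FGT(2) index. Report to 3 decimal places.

Incomes under z: 27×¥3,750, 13×¥4,150 (q = 40 of N = 57).
Normalized shortfalls: (5150−3750)/5150 = 0.2718 (×27); (5150−4150)/5150 = 0.1942 (×13).
Squared: 0.0739 (×27); 0.0377 (×13).
Sum = 2.485437; P₂ = 2.485437 / 57 = 0.044.

0.044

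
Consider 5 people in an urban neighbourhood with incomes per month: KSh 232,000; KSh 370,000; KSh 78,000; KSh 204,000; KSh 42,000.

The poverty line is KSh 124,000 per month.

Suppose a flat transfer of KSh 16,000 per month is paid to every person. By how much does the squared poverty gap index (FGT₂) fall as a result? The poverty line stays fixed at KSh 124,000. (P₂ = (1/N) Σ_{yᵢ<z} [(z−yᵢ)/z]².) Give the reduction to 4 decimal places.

Before: below the line — KSh 42,000, KSh 78,000; squared poverty gap index (FGT₂) = 0.114984.
After the KSh 16,000 transfer: below the line — KSh 58,000, KSh 94,000; squared poverty gap index (FGT₂) = 0.068366.
Reduction = 0.114984 − 0.068366 = 0.0466.

0.0466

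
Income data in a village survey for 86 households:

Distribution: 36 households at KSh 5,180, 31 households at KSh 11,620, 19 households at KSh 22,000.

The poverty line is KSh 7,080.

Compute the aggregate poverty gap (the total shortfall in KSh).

KSh 68,400

Below the line: 36×KSh 5,180 (q = 36 of N = 86).
Individual gaps: 36×(7080−5180) = 68400.
Aggregate gap = KSh 68,400.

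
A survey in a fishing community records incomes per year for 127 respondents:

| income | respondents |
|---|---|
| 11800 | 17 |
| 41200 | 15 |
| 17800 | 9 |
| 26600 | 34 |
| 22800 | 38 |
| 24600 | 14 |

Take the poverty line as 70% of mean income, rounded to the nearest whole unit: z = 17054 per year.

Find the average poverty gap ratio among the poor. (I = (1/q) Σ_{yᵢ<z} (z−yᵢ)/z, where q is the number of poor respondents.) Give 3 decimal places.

Incomes under z: 17×11800 (q = 17 of N = 127).
Relative gaps: 0.3081 (×17); sum = 5.237364.
The income-gap ratio divides by q (the poor only): 5.237364 / 17 = 0.308.

0.308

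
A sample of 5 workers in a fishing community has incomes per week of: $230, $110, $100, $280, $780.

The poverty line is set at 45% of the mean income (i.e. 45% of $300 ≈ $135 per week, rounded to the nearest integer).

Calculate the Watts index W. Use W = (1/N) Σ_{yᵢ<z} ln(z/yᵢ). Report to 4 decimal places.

Incomes under z: $100, $110 (q = 2 of N = 5).
Log shortfalls: ln(135/100) = 0.3001; ln(135/110) = 0.2048.
W = 0.504899 / 5 = 0.1010.

0.1010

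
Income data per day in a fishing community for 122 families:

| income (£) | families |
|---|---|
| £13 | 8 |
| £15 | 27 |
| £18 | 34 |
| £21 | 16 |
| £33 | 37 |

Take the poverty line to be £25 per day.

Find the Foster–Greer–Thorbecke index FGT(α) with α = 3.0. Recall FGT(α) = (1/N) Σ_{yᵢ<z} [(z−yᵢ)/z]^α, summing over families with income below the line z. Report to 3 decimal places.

Below z: 8×£13, 27×£15, 34×£18, 16×£21 (q = 85 of N = 122).
Normalized shortfalls: (25−13)/25 = 0.4800 (×8); (25−15)/25 = 0.4000 (×27); (25−18)/25 = 0.2800 (×34); (25−21)/25 = 0.1600 (×16).
Raised to α = 3.0: 0.11059 (×8); 0.06400 (×27); 0.02195 (×34); 0.00410 (×16).
Sum = 3.424640; FGT(3.0) = 3.424640 / 122 = 0.028.

0.028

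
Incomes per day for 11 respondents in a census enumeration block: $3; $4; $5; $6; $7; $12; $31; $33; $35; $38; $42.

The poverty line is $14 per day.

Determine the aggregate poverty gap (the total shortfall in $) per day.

Below z: $3, $4, $5, $6, $7, $12 (q = 6 of N = 11).
Individual gaps: 14−3 = 11; 14−4 = 10; 14−5 = 9; 14−6 = 8; 14−7 = 7; 14−12 = 2.
Aggregate gap = $47.

$47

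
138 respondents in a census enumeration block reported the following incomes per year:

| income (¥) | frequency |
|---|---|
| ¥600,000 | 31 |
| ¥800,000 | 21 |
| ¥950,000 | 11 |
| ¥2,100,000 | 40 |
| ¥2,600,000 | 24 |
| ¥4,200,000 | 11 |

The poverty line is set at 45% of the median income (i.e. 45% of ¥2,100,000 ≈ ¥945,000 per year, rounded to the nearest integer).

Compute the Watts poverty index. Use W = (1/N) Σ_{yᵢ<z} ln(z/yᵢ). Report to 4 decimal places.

Below z: 31×¥600,000, 21×¥800,000 (q = 52 of N = 138).
Log gaps: ln(945000/600000) = 0.4543 (×31); ln(945000/800000) = 0.1666 (×21).
W = 17.579951 / 138 = 0.1274.

0.1274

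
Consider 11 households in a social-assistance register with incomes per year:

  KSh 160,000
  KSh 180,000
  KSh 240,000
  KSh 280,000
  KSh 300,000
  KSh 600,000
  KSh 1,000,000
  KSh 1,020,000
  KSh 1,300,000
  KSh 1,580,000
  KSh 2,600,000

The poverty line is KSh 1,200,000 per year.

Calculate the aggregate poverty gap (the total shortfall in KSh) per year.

KSh 5,820,000

Incomes under z: KSh 160,000, KSh 180,000, KSh 240,000, KSh 280,000, KSh 300,000, KSh 600,000, KSh 1,000,000, KSh 1,020,000 (q = 8 of N = 11).
Individual gaps: 1200000−160000 = 1040000; 1200000−180000 = 1020000; 1200000−240000 = 960000; 1200000−280000 = 920000; 1200000−300000 = 900000; 1200000−600000 = 600000; 1200000−1000000 = 200000; 1200000−1020000 = 180000.
Aggregate gap = KSh 5,820,000.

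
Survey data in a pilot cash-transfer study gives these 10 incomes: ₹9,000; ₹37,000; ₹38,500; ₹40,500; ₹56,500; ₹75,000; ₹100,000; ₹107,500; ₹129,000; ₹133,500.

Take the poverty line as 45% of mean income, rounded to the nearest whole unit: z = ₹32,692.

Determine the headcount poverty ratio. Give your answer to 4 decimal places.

1 of the 10 workers have income below ₹32,692.
H = 1/10 = 0.1000.

0.1000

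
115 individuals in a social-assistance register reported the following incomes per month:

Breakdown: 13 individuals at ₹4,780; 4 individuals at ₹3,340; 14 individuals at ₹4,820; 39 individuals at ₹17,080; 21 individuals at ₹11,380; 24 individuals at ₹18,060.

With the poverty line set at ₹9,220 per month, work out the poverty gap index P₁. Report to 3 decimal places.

Incomes under z: 4×₹3,340, 13×₹4,780, 14×₹4,820 (q = 31 of N = 115).
Relative gaps: (9220−3340)/9220 = 0.6377 (×4); (9220−4780)/9220 = 0.4816 (×13); (9220−4820)/9220 = 0.4772 (×14).
Sum of shortfalls = 15.492408; P₁ averages over all N: 15.492408 / 115 = 0.135.

0.135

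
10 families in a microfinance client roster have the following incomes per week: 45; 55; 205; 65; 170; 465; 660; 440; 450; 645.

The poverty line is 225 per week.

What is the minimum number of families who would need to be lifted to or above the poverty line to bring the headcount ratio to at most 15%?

Currently q = 5 of N = 10 are below the line (H = 0.500).
A headcount ratio of at most 15% allows at most ⌊0.15 × 10⌋ = 1 poor families.
So at least 5 − 1 = 4 must be lifted.

4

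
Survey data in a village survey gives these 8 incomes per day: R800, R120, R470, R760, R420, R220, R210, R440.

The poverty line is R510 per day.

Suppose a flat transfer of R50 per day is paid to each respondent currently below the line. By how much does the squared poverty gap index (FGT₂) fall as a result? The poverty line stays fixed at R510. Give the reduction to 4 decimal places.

Before: below the line — R120, R210, R220, R420, R440, R470; squared poverty gap index (FGT₂) = 0.163783.
After the R50 transfer: below the line — R170, R260, R270, R470, R490; squared poverty gap index (FGT₂) = 0.114235.
Reduction = 0.163783 − 0.114235 = 0.0495.

0.0495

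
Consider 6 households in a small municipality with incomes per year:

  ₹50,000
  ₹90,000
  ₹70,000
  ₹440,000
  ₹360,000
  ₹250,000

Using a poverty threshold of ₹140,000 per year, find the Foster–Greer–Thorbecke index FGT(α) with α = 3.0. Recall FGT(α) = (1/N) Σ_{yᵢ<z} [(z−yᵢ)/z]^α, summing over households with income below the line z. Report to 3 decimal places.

0.073

Incomes under z: ₹50,000, ₹70,000, ₹90,000 (q = 3 of N = 6).
Shortfall ratios: (140000−50000)/140000 = 0.6429; (140000−70000)/140000 = 0.5000; (140000−90000)/140000 = 0.3571.
Raised to α = 3.0: 0.26567; 0.12500; 0.04555.
Sum = 0.436224; FGT(3.0) = 0.436224 / 6 = 0.073.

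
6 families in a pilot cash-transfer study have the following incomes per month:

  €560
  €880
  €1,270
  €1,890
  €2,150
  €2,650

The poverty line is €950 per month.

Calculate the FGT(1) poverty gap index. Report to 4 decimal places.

0.0807

Poor units: €560, €880 (q = 2 of N = 6).
Gap ratios (z−y)/z: (950−560)/950 = 0.4105; (950−880)/950 = 0.0737.
Sum of shortfalls = 0.484211; P₁ averages over all N: 0.484211 / 6 = 0.0807.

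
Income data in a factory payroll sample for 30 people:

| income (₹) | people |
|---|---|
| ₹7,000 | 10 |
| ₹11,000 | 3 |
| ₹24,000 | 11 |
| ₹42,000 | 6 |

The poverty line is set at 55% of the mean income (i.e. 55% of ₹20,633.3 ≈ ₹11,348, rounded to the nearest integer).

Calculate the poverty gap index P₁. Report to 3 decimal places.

Below the line: 10×₹7,000, 3×₹11,000 (q = 13 of N = 30).
Shortfall ratios: (11348−7000)/11348 = 0.3832 (×10); (11348−11000)/11348 = 0.0307 (×3).
Σ = 3.923511. Dividing by the full population N = 30 gives P₁ = 0.131.

0.131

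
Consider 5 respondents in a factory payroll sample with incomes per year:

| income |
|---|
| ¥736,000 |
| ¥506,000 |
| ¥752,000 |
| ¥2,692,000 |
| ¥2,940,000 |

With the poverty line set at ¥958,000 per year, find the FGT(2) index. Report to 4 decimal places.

0.0645

Below the line: ¥506,000, ¥736,000, ¥752,000 (q = 3 of N = 5).
Relative gaps: (958000−506000)/958000 = 0.4718; (958000−736000)/958000 = 0.2317; (958000−752000)/958000 = 0.2150.
Squared: 0.2226; 0.0537; 0.0462.
Sum = 0.322549; P₂ = 0.322549 / 5 = 0.0645.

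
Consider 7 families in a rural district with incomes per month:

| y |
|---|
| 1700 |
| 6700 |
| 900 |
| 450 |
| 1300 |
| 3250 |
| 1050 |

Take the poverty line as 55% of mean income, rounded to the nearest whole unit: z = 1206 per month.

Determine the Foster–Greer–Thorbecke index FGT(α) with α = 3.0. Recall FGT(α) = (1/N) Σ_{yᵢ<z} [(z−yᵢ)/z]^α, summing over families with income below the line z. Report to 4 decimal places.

Poor units: 450, 900, 1050 (q = 3 of N = 7).
Gap ratios (z−y)/z: (1206−450)/1206 = 0.6269; (1206−900)/1206 = 0.2537; (1206−1050)/1206 = 0.1294.
Raised to α = 3.0: 0.24633; 0.01634; 0.00216.
Sum = 0.264833; FGT(3.0) = 0.264833 / 7 = 0.0378.

0.0378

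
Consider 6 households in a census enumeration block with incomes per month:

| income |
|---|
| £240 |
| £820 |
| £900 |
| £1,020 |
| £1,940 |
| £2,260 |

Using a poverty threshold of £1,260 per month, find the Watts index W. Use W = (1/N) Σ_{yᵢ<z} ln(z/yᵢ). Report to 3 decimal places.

0.439

Below z: £240, £820, £900, £1,020 (q = 4 of N = 6).
Log gaps: ln(1260/240) = 1.6582; ln(1260/820) = 0.4296; ln(1260/900) = 0.3365; ln(1260/1020) = 0.2113.
W = 2.635572 / 6 = 0.439.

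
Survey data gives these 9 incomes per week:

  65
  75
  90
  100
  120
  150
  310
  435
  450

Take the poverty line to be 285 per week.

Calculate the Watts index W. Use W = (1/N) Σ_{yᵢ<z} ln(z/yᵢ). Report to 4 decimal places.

0.7244

Incomes under z: 65, 75, 90, 100, 120, 150 (q = 6 of N = 9).
ln(z/y) terms: ln(285/65) = 1.4781; ln(285/75) = 1.3350; ln(285/90) = 1.1527; ln(285/100) = 1.0473; ln(285/120) = 0.8650; ln(285/150) = 0.6419.
W = 6.519953 / 9 = 0.7244.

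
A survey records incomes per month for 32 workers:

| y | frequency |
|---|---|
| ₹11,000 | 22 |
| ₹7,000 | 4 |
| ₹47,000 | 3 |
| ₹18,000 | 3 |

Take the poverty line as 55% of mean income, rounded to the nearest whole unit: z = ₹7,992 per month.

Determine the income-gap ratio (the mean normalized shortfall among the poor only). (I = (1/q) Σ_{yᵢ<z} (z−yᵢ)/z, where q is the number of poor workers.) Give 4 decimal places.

Incomes under z: 4×₹7,000 (q = 4 of N = 32).
Relative gaps: 0.1241 (×4); sum = 0.496496.
I averages over the q = 4 poor units only: 0.496496 / 4 = 0.1241.

0.1241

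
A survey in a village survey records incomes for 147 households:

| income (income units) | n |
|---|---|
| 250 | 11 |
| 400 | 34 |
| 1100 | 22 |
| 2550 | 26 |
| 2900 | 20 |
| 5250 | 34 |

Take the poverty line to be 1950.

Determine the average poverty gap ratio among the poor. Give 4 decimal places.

Below the line: 11×250, 34×400, 22×1100 (q = 67 of N = 147).
Shortfall ratios (z−y)/z: 0.8718 (×11), 0.7949 (×34), 0.4359 (×22); sum = 46.205128.
The income-gap ratio divides by q (the poor only): 46.205128 / 67 = 0.6896.

0.6896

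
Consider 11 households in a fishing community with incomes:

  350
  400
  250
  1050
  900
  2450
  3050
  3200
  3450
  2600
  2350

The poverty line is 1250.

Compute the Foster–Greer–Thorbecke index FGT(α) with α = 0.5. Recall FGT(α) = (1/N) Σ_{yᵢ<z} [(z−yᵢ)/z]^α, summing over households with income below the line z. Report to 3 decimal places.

Incomes under z: 250, 350, 400, 900, 1050 (q = 5 of N = 11).
Normalized shortfalls: (1250−250)/1250 = 0.8000; (1250−350)/1250 = 0.7200; (1250−400)/1250 = 0.6800; (1250−900)/1250 = 0.2800; (1250−1050)/1250 = 0.1600.
Raised to α = 0.5: 0.89443; 0.84853; 0.82462; 0.52915; 0.40000.
Sum = 3.496727; FGT(0.5) = 3.496727 / 11 = 0.318.

0.318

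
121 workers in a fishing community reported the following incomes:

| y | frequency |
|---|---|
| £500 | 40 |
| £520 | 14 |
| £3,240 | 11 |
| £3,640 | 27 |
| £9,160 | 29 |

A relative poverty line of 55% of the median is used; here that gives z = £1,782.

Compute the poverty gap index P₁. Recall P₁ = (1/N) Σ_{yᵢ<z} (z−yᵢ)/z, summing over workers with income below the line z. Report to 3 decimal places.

0.320

Incomes under z: 40×£500, 14×£520 (q = 54 of N = 121).
Relative gaps: (1782−500)/1782 = 0.7194 (×40); (1782−520)/1782 = 0.7082 (×14).
Σ = 38.691358. Dividing by the full population N = 121 gives P₁ = 0.320.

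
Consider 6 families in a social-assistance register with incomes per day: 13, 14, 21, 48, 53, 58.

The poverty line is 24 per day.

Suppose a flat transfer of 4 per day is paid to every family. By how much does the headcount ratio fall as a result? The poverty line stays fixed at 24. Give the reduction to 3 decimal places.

0.167

Before: below the line — 13, 14, 21; headcount ratio = 0.50000.
After the 4 transfer: below the line — 17, 18; headcount ratio = 0.33333.
Reduction = 0.50000 − 0.33333 = 0.167.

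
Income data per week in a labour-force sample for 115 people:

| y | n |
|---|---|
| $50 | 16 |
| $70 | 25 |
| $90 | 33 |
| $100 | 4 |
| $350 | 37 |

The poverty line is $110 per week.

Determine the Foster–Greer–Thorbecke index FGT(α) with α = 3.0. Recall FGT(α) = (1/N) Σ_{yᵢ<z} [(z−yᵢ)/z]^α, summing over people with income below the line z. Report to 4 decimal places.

0.0348

Below z: 16×$50, 25×$70, 33×$90, 4×$100 (q = 78 of N = 115).
Gap ratios (z−y)/z: (110−50)/110 = 0.5455 (×16); (110−70)/110 = 0.3636 (×25); (110−90)/110 = 0.1818 (×33); (110−100)/110 = 0.0909 (×4).
Raised to α = 3.0: 0.16228 (×16); 0.04808 (×25); 0.00601 (×33); 0.00075 (×4).
Sum = 4.000000; FGT(3.0) = 4.000000 / 115 = 0.0348.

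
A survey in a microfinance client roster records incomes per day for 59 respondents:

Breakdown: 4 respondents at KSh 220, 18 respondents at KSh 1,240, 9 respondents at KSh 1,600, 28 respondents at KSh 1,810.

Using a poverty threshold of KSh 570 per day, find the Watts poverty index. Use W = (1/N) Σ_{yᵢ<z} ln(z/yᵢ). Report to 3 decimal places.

Incomes under z: 4×KSh 220 (q = 4 of N = 59).
Log shortfalls: ln(570/220) = 0.9520 (×4).
W = 3.808035 / 59 = 0.065.

0.065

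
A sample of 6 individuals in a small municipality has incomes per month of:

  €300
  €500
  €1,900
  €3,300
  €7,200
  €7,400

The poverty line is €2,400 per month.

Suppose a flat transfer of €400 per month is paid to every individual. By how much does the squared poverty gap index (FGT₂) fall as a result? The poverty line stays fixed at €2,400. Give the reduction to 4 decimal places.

Before: below the line — €300, €500, €1,900; squared poverty gap index (FGT₂) = 0.239294.
After the €400 transfer: below the line — €700, €900, €2,300; squared poverty gap index (FGT₂) = 0.149016.
Reduction = 0.239294 − 0.149016 = 0.0903.

0.0903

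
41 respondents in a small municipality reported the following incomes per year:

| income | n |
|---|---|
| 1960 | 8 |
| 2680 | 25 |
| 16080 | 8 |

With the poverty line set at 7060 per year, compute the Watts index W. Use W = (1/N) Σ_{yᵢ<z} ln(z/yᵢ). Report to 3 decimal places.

Incomes under z: 8×1960, 25×2680 (q = 33 of N = 41).
Log shortfalls: ln(7060/1960) = 1.2815 (×8); ln(7060/2680) = 0.9686 (×25).
W = 34.467711 / 41 = 0.841.

0.841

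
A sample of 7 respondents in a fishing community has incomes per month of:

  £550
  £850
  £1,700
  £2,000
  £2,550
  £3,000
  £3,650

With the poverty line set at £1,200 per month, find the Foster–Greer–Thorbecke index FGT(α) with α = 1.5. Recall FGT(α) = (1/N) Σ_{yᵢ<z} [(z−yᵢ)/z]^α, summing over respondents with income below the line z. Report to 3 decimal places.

Poor units: £550, £850 (q = 2 of N = 7).
Gap ratios (z−y)/z: (1200−550)/1200 = 0.5417; (1200−850)/1200 = 0.2917.
Raised to α = 1.5: 0.39866; 0.15752.
Sum = 0.556174; FGT(1.5) = 0.556174 / 7 = 0.079.

0.079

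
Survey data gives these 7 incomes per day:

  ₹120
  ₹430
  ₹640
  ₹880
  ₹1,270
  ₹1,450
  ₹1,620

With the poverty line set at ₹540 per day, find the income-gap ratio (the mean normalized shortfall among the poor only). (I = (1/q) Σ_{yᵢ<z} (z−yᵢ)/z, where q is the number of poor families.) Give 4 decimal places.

Below the line: ₹120, ₹430 (q = 2 of N = 7).
Relative gaps: 0.7778, 0.2037; sum = 0.981481.
The income-gap ratio divides by q (the poor only): 0.981481 / 2 = 0.4907.

0.4907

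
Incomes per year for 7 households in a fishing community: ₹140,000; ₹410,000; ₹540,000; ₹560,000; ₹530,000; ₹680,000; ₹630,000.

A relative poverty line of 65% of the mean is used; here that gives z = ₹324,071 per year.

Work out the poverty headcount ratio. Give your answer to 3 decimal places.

1 of the 7 households have income below ₹324,071.
H = 1/7 = 0.143.

0.143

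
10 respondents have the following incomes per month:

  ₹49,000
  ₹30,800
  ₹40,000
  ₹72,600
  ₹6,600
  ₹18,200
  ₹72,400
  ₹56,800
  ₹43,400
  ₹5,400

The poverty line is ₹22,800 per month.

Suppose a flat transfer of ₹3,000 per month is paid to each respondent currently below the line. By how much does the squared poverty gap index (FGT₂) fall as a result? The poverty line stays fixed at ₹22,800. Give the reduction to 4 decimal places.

Before: below the line — ₹5,400, ₹6,600, ₹18,200; squared poverty gap index (FGT₂) = 0.112796.
After the ₹3,000 transfer: below the line — ₹8,400, ₹9,600, ₹21,200; squared poverty gap index (FGT₂) = 0.073900.
Reduction = 0.112796 − 0.073900 = 0.0389.

0.0389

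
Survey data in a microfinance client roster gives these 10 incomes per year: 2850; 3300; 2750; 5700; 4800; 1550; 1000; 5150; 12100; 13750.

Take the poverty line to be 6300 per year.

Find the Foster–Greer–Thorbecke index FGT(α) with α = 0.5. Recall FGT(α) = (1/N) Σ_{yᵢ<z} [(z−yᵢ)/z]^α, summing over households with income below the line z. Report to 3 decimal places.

Below the line: 1000, 1550, 2750, 2850, 3300, 4800, 5150, 5700 (q = 8 of N = 10).
Shortfall ratios: (6300−1000)/6300 = 0.8413; (6300−1550)/6300 = 0.7540; (6300−2750)/6300 = 0.5635; (6300−2850)/6300 = 0.5476; (6300−3300)/6300 = 0.4762; (6300−4800)/6300 = 0.2381; (6300−5150)/6300 = 0.1825; (6300−5700)/6300 = 0.0952.
Raised to α = 0.5: 0.91721; 0.86831; 0.75066; 0.74001; 0.69007; 0.48795; 0.42725; 0.30861.
Sum = 5.190064; FGT(0.5) = 5.190064 / 10 = 0.519.

0.519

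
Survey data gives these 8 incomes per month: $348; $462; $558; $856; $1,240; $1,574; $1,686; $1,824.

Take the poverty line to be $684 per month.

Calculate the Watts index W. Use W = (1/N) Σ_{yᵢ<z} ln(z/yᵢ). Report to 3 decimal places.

0.159

Poor units: $348, $462, $558 (q = 3 of N = 8).
Log gaps: ln(684/348) = 0.6758; ln(684/462) = 0.3924; ln(684/558) = 0.2036.
W = 1.271747 / 8 = 0.159.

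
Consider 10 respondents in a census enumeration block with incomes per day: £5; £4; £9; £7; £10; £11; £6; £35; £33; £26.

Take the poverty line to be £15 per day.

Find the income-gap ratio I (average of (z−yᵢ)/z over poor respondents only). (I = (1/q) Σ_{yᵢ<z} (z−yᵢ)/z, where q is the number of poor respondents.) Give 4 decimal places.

Incomes under z: £4, £5, £6, £7, £9, £10, £11 (q = 7 of N = 10).
Shortfall ratios (z−y)/z: 0.7333, 0.6667, 0.6000, 0.5333, 0.4000, 0.3333, 0.2667; sum = 3.533333.
I averages over the q = 7 poor units only: 3.533333 / 7 = 0.5048.

0.5048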